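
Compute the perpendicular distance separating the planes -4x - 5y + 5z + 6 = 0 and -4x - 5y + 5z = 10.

16/√66

With common normal n = (-4, -5, 5) (|n| = √66), the distance is |(-6) − 10|/|n| = 16/√66 = 8√66/33.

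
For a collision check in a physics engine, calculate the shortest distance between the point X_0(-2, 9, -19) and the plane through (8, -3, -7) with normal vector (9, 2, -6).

6/11

The plane has equation n·(r − (8, -3, -7)) = 0, i.e. n·r = 108.
n = (9, 2, -6); n·P − 108 = 6; |n| = 11; distance = 6/11.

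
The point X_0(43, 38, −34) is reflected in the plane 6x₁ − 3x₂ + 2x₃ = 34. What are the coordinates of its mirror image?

With n = (6, −3, 2), the signed offset is (n·X_0 − 34)/|n|² = 42/49 = 6/7.
X_0' = X_0 − 2t·n = (43, 38, −34) − (12/7)·(6, −3, 2) = (229/7, 302/7, −262/7).

(229/7, 302/7, -262/7)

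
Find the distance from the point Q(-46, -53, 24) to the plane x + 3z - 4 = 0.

n = (1, 0, 3); n·P − 4 = 22; |n| = √10; distance = 22/√10.

22/√10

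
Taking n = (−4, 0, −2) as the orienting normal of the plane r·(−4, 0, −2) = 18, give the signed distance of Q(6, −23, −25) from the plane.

n·Q − 18 = 8.
|n| = 2√5, so the signed distance is 4√5/5.

4√5/5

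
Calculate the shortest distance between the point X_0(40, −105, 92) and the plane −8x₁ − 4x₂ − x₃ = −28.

Normal vector n = (−8, −4, −1), and n·(40, −105, 92) − (−28) = 36.
|n| = √(64 + 16 + 1) = 9, so the distance is |36|/9 = 4.

4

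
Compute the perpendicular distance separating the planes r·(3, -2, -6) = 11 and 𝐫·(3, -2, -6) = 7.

Both planes have normal n = (3, -2, -6), |n| = 7. Any point on the first plane is at distance |7 − 11|/|n| = 4/7 from the second.

4/7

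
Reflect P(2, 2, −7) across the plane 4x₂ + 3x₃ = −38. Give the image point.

(2, -6, -13)

n = (0, 4, 3), |n|² = 25, n·P − (-38) = 25, so t = 25/25 = 1.
Foot F = P − 1·n = (2, −2, −10); the reflection is 2F − P = (2, −6, −13).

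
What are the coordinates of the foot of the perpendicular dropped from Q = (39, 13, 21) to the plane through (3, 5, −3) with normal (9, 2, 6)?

The perpendicular from Q has direction n = (9, 2, 6): r = (39, 13, 21) + λ(9, 2, 6).
Substitute into the plane: n·(Q + λn) = 19 gives 503 + 121λ = 19, so λ = -4.
Foot = (39, 13, 21) + (-4)·(9, 2, 6) = (3, 5, −3).

(3, 5, -3)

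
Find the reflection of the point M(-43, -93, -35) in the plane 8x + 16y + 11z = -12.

(37, 67, 75)

n = (8, 16, 11), |n|² = 441, n·M − (-12) = -2205, so t = -2205/441 = -5.
Foot F = M − (-5)·n = (-3, -13, 20); the reflection is 2F − M = (37, 67, 75).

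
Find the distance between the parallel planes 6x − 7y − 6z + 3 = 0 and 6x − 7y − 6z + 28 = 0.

25/11

With common normal n = (6, −7, −6) (|n| = 11), the distance is |(-3) − (-28)|/|n| = 25/11.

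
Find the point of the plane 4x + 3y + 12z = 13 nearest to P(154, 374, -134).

The perpendicular from P has direction n = (4, 3, 12): r = (154, 374, -134) + t(4, 3, 12).
Substitute into the plane: n·(P + tn) = 13 gives 130 + 169t = 13, so t = -9/13.
Foot = (154, 374, -134) + (-9/13)·(4, 3, 12) = (1966/13, 4835/13, -1850/13).

(1966/13, 4835/13, -1850/13)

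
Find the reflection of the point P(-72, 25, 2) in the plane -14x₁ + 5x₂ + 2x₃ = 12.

n = (-14, 5, 2), |n|² = 225, n·P − 12 = 1125, so t = 1125/225 = 5.
Foot F = P − 5·n = (-2, 0, -8); the reflection is 2F − P = (68, -25, -18).

(68, -25, -18)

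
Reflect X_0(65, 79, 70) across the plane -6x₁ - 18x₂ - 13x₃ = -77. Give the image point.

(5, -101, -60)

n = (-6, -18, -13), |n|² = 529, n·X_0 − (-77) = -2645, so t = -2645/529 = -5.
Foot F = X_0 − (-5)·n = (35, -11, 5); the reflection is 2F − X_0 = (5, -101, -60).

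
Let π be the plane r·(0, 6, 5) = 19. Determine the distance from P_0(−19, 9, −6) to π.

Normal vector n = (0, 6, 5), and n·(−19, 9, −6) − 19 = 5.
|n| = √(0 + 36 + 25) = √61, so the distance is |5|/√61 = 5√61/61.

5√61/61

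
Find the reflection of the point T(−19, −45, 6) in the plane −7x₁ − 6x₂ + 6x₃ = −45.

(37, 3, -42)

With n = (−7, −6, 6), the signed offset is (n·T − (-45))/|n|² = 484/121 = 4.
T' = T − 2t·n = (−19, −45, 6) − 8·(−7, −6, 6) = (37, 3, −42).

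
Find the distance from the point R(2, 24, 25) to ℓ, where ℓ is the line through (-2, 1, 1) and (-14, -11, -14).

A direction vector is d = (-12, -12, -15).
AP = (4, 23, 24); AP·d = -684, |AP|² = 1121, |d|² = 513.
distance² = |AP|² − (AP·d)²/|d|² = 1121 − 467856/513 = 209, so the distance is √209.

√209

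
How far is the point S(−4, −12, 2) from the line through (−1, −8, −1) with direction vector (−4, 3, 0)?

√34

Direction vector d = (−4, 3, 0).
AP = (−3, −4, 3); AP·d = 0, |AP|² = 34, |d|² = 25.
distance² = |AP|² − (AP·d)²/|d|² = 34 − 0/25 = 34, so the distance is √34.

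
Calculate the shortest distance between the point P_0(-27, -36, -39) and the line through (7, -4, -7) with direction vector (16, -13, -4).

Direction vector d = (16, -13, -4).
AP = (-34, -32, -32), and AP × d = (-288, -648, 954).
|AP × d|² = 1412964 and |d|² = 441, so the distance is √(1412964/441) = √3204 = 6√89.

6√89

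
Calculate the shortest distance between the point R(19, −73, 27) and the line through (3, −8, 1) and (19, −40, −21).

3√377

A direction vector is d = (16, −32, −22).
AP = (16, −65, 26), and AP × d = (2262, 768, 528).
|AP × d|² = 5985252 and |d|² = 1764, so the distance is √(5985252/1764) = √3393 = 3√377.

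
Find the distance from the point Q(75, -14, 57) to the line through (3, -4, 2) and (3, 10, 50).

√5809

A direction vector is d = (0, 14, 48).
AP = (72, -10, 55), and AP × d = (-1250, -3456, 1008).
|AP × d|² = 14522500 and |d|² = 2500, so the distance is √(14522500/2500) = √5809.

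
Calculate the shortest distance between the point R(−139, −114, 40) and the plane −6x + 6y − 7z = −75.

n = (−6, 6, −7); n·P − (-75) = -55; |n| = 11; distance = 55/11 = 5.

5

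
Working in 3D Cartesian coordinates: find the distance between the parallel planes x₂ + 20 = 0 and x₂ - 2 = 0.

22

With common normal n = (0, 1, 0) (|n| = 1), the distance is |(-20) − 2|/|n| = 22/1 = 22.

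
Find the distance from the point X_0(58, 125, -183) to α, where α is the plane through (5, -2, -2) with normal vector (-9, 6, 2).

7

The plane has equation n·(r − (5, -2, -2)) = 0, i.e. n·r = -61.
Then n·(58, 125, -183) - (-61) = -77.
|n| = √(81 + 36 + 4) = 11, so the distance is |-77|/11 = 7.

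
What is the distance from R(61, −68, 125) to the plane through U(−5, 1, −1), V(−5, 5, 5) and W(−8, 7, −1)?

9

UV = (0, 4, 6) and UW = (−3, 6, 0), so a normal is n = UV × UW = (−36, −18, 12).
n = (−36, −18, 12); n·P − 150 = 378; |n| = 42; distance = 378/42 = 9.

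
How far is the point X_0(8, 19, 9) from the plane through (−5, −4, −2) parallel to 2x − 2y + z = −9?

Parallel planes share the normal n = (2, −2, 1); since (−5, −4, −2) lies on the plane, its equation is 2x − 2y + z = -4.
d = |2·8 + (-2)·19 + 1·9 − (-4)| / √(4 + 4 + 1) = |-9| / 3 = 3.

3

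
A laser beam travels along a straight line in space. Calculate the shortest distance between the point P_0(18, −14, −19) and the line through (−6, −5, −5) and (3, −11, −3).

A direction vector is d = (9, −6, 2).
AP = (24, −9, −14), and AP × d = (−102, −174, −63).
|AP × d|² = 44649 and |d|² = 121, so the distance is √(44649/121) = √369 = 3√41.

3√41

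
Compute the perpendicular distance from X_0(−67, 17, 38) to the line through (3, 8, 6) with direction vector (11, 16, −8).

Direction vector d = (11, 16, −8).
AP = (−70, 9, 32), and AP × d = (−584, −208, −1219).
|AP × d|² = 1870281 and |d|² = 441, so the distance is √(1870281/441) = √4241.

√4241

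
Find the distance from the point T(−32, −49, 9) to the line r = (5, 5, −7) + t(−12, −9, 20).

√2041

Direction vector d = (−12, −9, 20).
AP = (−37, −54, 16), and AP × d = (−936, 548, −315).
|AP × d|² = 1275625 and |d|² = 625, so the distance is √(1275625/625) = √2041.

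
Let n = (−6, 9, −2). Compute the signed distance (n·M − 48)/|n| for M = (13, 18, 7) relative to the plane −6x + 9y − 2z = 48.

n·M − 48 = 22.
|n| = 11, so the signed distance is 22/11 = 2.

2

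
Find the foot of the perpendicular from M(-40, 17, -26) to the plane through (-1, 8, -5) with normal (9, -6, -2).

n = (9, -6, -2), |n|² = 121, and n·M − (-47) = -363.
t = -363/121 = -3, so the foot is M − t·n = (-40, 17, -26) − (-3)·(9, -6, -2) = (-13, -1, -32).

(-13, -1, -32)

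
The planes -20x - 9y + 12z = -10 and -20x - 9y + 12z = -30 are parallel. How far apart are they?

Both planes have normal n = (-20, -9, 12), |n| = 25. Any point on the first plane is at distance |(-30) − (-10)|/|n| = 20/25 = 4/5 from the second.

4/5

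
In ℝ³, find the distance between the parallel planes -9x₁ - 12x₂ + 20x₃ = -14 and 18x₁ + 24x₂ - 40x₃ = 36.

Divide the second equation by -2 to match normals: -9x₁ - 12x₂ + 20x₃ = -18.
Both planes have normal n = (-9, -12, 20), |n| = 25. Any point on the first plane is at distance |(-18) − (-14)|/|n| = 4/25 from the second.

4/25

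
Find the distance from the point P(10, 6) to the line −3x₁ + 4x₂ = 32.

38/5

d = |(-3)·10 + 4·6 − 32| / √(9 + 16) = |-38|/5 = 38/5.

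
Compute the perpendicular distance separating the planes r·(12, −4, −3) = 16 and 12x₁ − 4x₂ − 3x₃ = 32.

Both planes have normal n = (12, −4, −3), |n| = 13. Any point on the first plane is at distance |32 − 16|/|n| = 16/13 from the second.

16/13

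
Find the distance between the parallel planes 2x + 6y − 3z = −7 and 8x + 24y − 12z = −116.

Divide the second equation by 4 to match normals: 2x + 6y − 3z = -29.
With common normal n = (2, 6, −3) (|n| = 7), the distance is |(-7) − (-29)|/|n| = 22/7.

22/7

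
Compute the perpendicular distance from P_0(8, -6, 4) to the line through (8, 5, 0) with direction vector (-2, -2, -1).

√101

Direction vector d = (-2, -2, -1).
AP = (0, -11, 4); AP·d = 18, |AP|² = 137, |d|² = 9.
distance² = |AP|² − (AP·d)²/|d|² = 137 − 324/9 = 101, so the distance is √101.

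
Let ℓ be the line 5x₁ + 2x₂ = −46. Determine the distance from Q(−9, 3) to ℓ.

The normal to the line is n = (5, 2) with |n| = √29.
|n·Q − (-46)| = |-39 − (-46)| = 7, so the distance is 7/√29.

7/√29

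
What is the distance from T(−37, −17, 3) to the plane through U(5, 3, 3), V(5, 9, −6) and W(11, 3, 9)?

UV = (0, 6, −9) and UW = (6, 0, 6), so a normal is n = UV × UW = (36, −54, −36).
d = |36·(-37) + (-54)·(-17) + (-36)·3 − (-90)| / √(1296 + 2916 + 1296) = |-432| / (18√17) = 24√17/17.

24/√17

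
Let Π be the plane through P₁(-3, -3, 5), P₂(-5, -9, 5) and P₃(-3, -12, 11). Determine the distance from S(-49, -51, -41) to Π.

6

P₁P₂ = (-2, -6, 0) and P₁P₃ = (0, -9, 6), so a normal is n = P₁P₂ × P₁P₃ = (-36, 12, 18).
n = (-36, 12, 18); n·P − 162 = 252; |n| = 42; distance = 252/42 = 6.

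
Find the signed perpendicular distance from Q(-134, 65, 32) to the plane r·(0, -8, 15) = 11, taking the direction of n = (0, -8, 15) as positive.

-3

n·Q − 11 = -51.
|n| = 17, so the signed distance is -51/17 = -3.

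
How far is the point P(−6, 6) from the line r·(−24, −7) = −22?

124/25

The normal to the line is n = (−24, −7) with |n| = 25.
|n·P − (-22)| = |102 − (-22)| = 124, so the distance is 124/25.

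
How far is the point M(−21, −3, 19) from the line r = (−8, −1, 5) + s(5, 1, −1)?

Direction vector d = (5, 1, −1).
AP = (−13, −2, 14); AP·d = -81, |AP|² = 369, |d|² = 27.
distance² = |AP|² − (AP·d)²/|d|² = 369 − 6561/27 = 126, so the distance is 3√14.

3√14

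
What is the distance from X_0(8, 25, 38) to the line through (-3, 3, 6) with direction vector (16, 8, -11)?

Direction vector d = (16, 8, -11).
AP = (11, 22, 32), and AP × d = (-498, 633, -264).
|AP × d|² = 718389 and |d|² = 441, so the distance is √(718389/441) = √1629 = 3√181.

3√181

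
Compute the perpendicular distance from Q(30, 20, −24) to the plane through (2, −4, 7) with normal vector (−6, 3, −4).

28√61/61

The plane has equation n·(r − (2, −4, 7)) = 0, i.e. n·r = -52.
Then n·(30, 20, −24) − (−52) = 28.
|n| = √(36 + 9 + 16) = √61, so the distance is |28|/√61 = 28√61/61.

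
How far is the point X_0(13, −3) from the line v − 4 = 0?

7

The normal to the line is n = (0, 1) with |n| = 1.
|n·X_0 − 4| = |-3 − 4| = 7, so the distance is 7/1 = 7.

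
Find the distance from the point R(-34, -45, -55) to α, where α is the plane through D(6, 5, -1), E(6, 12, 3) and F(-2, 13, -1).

2

DE = (0, 7, 4) and DF = (-8, 8, 0), so a normal is n = DE × DF = (-32, -32, 56).
Then n·(-34, -45, -55) - (-408) = -144.
|n| = √(1024 + 1024 + 3136) = 72, so the distance is |-144|/72 = 2.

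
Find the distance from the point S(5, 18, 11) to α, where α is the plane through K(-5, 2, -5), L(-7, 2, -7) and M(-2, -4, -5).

4/3

KL = (-2, 0, -2) and KM = (3, -6, 0), so a normal is n = KL × KM = (-12, -6, 12).
Then n·(5, 18, 11) - (-12) = -24.
|n| = √(144 + 36 + 144) = 18, so the distance is |-24|/18 = 4/3.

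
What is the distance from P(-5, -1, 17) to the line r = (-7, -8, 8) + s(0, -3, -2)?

√17

Direction vector d = (0, -3, -2).
AP = (2, 7, 9); AP·d = -39, |AP|² = 134, |d|² = 13.
distance² = |AP|² − (AP·d)²/|d|² = 134 − 1521/13 = 17, so the distance is √17.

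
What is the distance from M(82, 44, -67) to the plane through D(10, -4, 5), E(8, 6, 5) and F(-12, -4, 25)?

DE = (-2, 10, 0) and DF = (-22, 0, 20), so a normal is n = DE × DF = (200, 40, 220).
Then n·(82, 44, -67) - 2940 = 480.
|n| = √(40000 + 1600 + 48400) = 300, so the distance is |480|/300 = 8/5.

8/5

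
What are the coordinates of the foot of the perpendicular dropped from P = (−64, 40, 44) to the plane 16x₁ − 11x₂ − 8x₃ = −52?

(0, -4, 12)

n = (16, −11, −8), |n|² = 441, and n·P − (-52) = -1764.
t = -1764/441 = -4, so the foot is P − t·n = (−64, 40, 44) − (-4)·(16, −11, −8) = (0, −4, 12).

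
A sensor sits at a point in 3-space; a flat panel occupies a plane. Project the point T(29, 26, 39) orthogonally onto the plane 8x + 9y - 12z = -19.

The perpendicular from T has direction n = (8, 9, -12): r = (29, 26, 39) + t(8, 9, -12).
Substitute into the plane: n·(T + tn) = -19 gives -2 + 289t = -19, so t = -1/17.
Foot = (29, 26, 39) + (-1/17)·(8, 9, -12) = (485/17, 433/17, 675/17).

(485/17, 433/17, 675/17)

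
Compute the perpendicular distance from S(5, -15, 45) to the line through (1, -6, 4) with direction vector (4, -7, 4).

√1049

Direction vector d = (4, -7, 4).
AP = (4, -9, 41); AP·d = 243, |AP|² = 1778, |d|² = 81.
distance² = |AP|² − (AP·d)²/|d|² = 1778 − 59049/81 = 1049, so the distance is √1049.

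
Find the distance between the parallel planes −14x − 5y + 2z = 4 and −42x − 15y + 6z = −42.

6/5

Divide the second equation by 3 to match normals: −14x − 5y + 2z = -14.
With common normal n = (−14, −5, 2) (|n| = 15), the distance is |4 − (-14)|/|n| = 18/15 = 6/5.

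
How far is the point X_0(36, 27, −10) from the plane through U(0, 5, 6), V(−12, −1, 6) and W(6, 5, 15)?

UV = (−12, −6, 0) and UW = (6, 0, 9), so a normal is n = UV × UW = (−54, 108, 36).
d = |(-54)·36 + 108·27 + 36·(-10) − 756| / √(2916 + 11664 + 1296) = |-144| / 126 = 8/7.

8/7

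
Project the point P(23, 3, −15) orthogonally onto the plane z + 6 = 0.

n = (0, 0, 1), |n|² = 1, and n·P − (-6) = -9.
t = -9/1 = -9, so the foot is P − t·n = (23, 3, −15) − (-9)·(0, 0, 1) = (23, 3, −6).

(23, 3, -6)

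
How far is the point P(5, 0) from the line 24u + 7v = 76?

d = |24·5 + 7·0 − 76| / √(576 + 49) = |44|/25 = 44/25.

44/25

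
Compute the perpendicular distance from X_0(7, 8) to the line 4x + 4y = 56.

The normal to the line is n = (4, 4) with |n| = 4√2.
|n·X_0 − 56| = |60 − 56| = 4, so the distance is 4/(4√2) = 1/√2.

√2/2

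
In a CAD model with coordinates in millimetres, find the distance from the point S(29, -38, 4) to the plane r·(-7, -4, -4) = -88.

n = (-7, -4, -4); n·P − (-88) = 21; |n| = 9; distance = 21/9 = 7/3.

7/3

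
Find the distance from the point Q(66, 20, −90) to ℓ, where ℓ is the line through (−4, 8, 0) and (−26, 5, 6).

6√130

A direction vector is d = (−22, −3, 6).
AP = (70, 12, −90); AP·d = -2116, |AP|² = 13144, |d|² = 529.
distance² = |AP|² − (AP·d)²/|d|² = 13144 − 4477456/529 = 4680, so the distance is 6√130.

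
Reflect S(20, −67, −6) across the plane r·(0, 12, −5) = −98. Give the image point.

(20, 29, -46)

With n = (0, 12, −5), the signed offset is (n·S − (-98))/|n|² = -676/169 = -4.
S' = S − 2t·n = (20, −67, −6) − (-8)·(0, 12, −5) = (20, 29, −46).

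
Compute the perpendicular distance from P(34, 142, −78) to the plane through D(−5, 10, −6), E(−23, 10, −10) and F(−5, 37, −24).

6

DE = (−18, 0, −4) and DF = (0, 27, −18), so a normal is n = DE × DF = (108, −324, −486).
Then n·(34, 142, −78) − (−864) = −3564.
|n| = √(11664 + 104976 + 236196) = 594, so the distance is |-3564|/594 = 6.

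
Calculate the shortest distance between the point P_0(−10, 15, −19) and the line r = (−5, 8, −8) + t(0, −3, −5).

√161

Direction vector d = (0, −3, −5).
AP = (−5, 7, −11), and AP × d = (−68, −25, 15).
|AP × d|² = 5474 and |d|² = 34, so the distance is √(5474/34) = √161.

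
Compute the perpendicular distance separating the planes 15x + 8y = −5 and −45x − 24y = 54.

13/17

Divide the second equation by -3 to match normals: 15x + 8y = -18.
With common normal n = (15, 8, 0) (|n| = 17), the distance is |(-5) − (-18)|/|n| = 13/17.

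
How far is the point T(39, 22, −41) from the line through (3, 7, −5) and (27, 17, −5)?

A direction vector is d = (24, 10, 0).
AP = (36, 15, −36); AP·d = 1014, |AP|² = 2817, |d|² = 676.
distance² = |AP|² − (AP·d)²/|d|² = 2817 − 1028196/676 = 1296, so the distance is 36.

36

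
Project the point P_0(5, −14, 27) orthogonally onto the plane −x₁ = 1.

n = (−1, 0, 0), |n|² = 1, and n·P_0 − 1 = -6.
t = -6/1 = -6, so the foot is P_0 − t·n = (5, −14, 27) − (-6)·(−1, 0, 0) = (−1, −14, 27).

(-1, -14, 27)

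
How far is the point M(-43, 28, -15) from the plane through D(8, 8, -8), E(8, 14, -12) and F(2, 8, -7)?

13/√53

DE = (0, 6, -4) and DF = (-6, 0, 1), so a normal is n = DE × DF = (6, 24, 36).
d = |6·(-43) + 24·28 + 36·(-15) − (-48)| / √(36 + 576 + 1296) = |-78| / (6√53) = 13√53/53.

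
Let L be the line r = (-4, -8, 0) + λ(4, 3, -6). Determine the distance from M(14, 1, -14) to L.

Direction vector d = (4, 3, -6).
AP = (18, 9, -14), and AP × d = (-12, 52, 18).
|AP × d|² = 3172 and |d|² = 61, so the distance is √(3172/61) = √52 = 2√13.

2√13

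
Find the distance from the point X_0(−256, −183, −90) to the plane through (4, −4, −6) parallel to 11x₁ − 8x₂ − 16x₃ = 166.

4

Parallel planes share the normal n = (11, −8, −16); since (4, −4, −6) lies on the plane, its equation is 11x₁ − 8x₂ − 16x₃ = 172.
d = |11·(-256) + (-8)·(-183) + (-16)·(-90) − 172| / √(121 + 64 + 256) = |-84| / 21 = 4.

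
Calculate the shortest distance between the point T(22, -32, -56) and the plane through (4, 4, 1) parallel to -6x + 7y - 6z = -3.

Parallel planes share the normal n = (-6, 7, -6); since (4, 4, 1) lies on the plane, its equation is -6x + 7y - 6z = -2.
Then n·(22, -32, -56) - (-2) = -18.
|n| = √(36 + 49 + 36) = 11, so the distance is |-18|/11 = 18/11.

18/11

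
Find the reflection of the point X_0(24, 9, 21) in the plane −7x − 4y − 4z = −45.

(-18, -15, -3)

With n = (−7, −4, −4), the signed offset is (n·X_0 − (-45))/|n|² = -243/81 = -3.
X_0' = X_0 − 2t·n = (24, 9, 21) − (-6)·(−7, −4, −4) = (−18, −15, −3).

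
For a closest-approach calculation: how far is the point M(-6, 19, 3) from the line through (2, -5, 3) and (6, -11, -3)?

A direction vector is d = (4, -6, -6).
AP = (-8, 24, 0), and AP × d = (-144, -48, -48).
|AP × d|² = 25344 and |d|² = 88, so the distance is √(25344/88) = √288 = 12√2.

12√2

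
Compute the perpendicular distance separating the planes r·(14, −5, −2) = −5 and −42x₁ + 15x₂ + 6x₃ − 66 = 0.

Divide the second equation by -3 to match normals: 14x₁ − 5x₂ − 2x₃ = -22.
Both planes have normal n = (14, −5, −2), |n| = 15. Any point on the first plane is at distance |(-22) − (-5)|/|n| = 17/15 from the second.

17/15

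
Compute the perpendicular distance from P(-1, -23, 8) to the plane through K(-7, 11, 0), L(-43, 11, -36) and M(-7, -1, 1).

KL = (-36, 0, -36) and KM = (0, -12, 1), so a normal is n = KL × KM = (-432, 36, 432).
d = |(-432)·(-1) + 36·(-23) + 432·8 − 3420| / √(186624 + 1296 + 186624) = |-360| / 612 = 10/17.

10/17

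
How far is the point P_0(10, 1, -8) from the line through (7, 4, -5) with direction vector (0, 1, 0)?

Direction vector d = (0, 1, 0).
AP = (3, -3, -3); AP·d = -3, |AP|² = 27, |d|² = 1.
distance² = |AP|² − (AP·d)²/|d|² = 27 − 9/1 = 18, so the distance is 3√2.

3√2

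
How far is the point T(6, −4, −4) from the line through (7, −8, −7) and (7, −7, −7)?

√10

A direction vector is d = (0, 1, 0).
AP = (−1, 4, 3), and AP × d = (−3, 0, −1).
|AP × d|² = 10 and |d|² = 1, so the distance is √10.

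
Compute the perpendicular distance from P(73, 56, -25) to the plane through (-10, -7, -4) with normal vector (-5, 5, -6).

The plane has equation n·(r − (-10, -7, -4)) = 0, i.e. n·r = 39.
Then n·(73, 56, -25) - 39 = 26.
|n| = √(25 + 25 + 36) = √86, so the distance is |26|/√86 = 13√86/43.

13√86/43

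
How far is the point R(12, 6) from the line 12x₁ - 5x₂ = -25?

d = |12·12 + (-5)·6 − (-25)| / √(144 + 25) = |139|/13 = 139/13.

139/13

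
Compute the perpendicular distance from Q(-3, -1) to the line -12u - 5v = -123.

d = |(-12)·(-3) + (-5)·(-1) − (-123)| / √(144 + 25) = |164|/13 = 164/13.

164/13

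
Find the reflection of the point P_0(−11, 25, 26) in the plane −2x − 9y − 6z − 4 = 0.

With n = (−2, −9, −6), the signed offset is (n·P_0 − 4)/|n|² = -363/121 = -3.
P_0' = P_0 − 2t·n = (−11, 25, 26) − (-6)·(−2, −9, −6) = (−23, −29, −10).

(-23, -29, -10)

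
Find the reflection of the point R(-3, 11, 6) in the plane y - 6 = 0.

With n = (0, 1, 0), the signed offset is (n·R − 6)/|n|² = 5/1 = 5.
R' = R − 2t·n = (-3, 11, 6) − 10·(0, 1, 0) = (-3, 1, 6).

(-3, 1, 6)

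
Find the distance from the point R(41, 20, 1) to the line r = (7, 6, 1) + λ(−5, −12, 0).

26

Direction vector d = (−5, −12, 0).
AP = (34, 14, 0), and AP × d = (0, 0, −338).
|AP × d|² = 114244 and |d|² = 169, so the distance is √(114244/169) = √676 = 26.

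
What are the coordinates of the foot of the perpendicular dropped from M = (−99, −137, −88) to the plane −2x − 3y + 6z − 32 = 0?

The perpendicular from M has direction n = (−2, −3, 6): r = (−99, −137, −88) + μ(−2, −3, 6).
Substitute into the plane: n·(M + μn) = 32 gives 81 + 49μ = 32, so μ = -1.
Foot = (−99, −137, −88) + (-1)·(−2, −3, 6) = (−97, −134, −94).

(-97, -134, -94)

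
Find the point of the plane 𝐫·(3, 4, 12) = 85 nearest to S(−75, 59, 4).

The perpendicular from S has direction n = (3, 4, 12): r = (−75, 59, 4) + λ(3, 4, 12).
Substitute into the plane: n·(S + λn) = 85 gives 59 + 169λ = 85, so λ = 2/13.
Foot = (−75, 59, 4) + (2/13)·(3, 4, 12) = (−969/13, 775/13, 76/13).

(-969/13, 775/13, 76/13)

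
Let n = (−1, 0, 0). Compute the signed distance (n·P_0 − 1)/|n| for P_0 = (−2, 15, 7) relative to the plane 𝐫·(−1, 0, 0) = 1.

1

n·P_0 − 1 = 1.
|n| = 1, so the signed distance is 1/1 = 1.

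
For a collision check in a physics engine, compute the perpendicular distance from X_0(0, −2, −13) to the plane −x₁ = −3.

3

Normal vector n = (−1, 0, 0), and n·(0, −2, −13) − (−3) = 3.
|n| = √(1 + 0 + 0) = 1, so the distance is |3|/1 = 3.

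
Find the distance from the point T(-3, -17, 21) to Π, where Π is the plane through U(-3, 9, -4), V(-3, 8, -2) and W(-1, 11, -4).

9

UV = (0, -1, 2) and UW = (2, 2, 0), so a normal is n = UV × UW = (-4, 4, 2).
Then n·(-3, -17, 21) - 40 = -54.
|n| = √(16 + 16 + 4) = 6, so the distance is |-54|/6 = 9.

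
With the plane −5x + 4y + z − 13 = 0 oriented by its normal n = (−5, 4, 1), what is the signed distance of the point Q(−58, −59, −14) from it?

9√42/14

n·Q − 13 = 27.
|n| = √42, so the signed distance is 9√42/14.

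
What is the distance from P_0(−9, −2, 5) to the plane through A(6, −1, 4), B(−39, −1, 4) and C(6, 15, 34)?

AB = (−45, 0, 0) and AC = (0, 16, 30), so a normal is n = AB × AC = (0, 1350, −720).
n = (0, 1350, −720); n·P − (-4230) = -2070; |n| = 1530; distance = 2070/1530 = 23/17.

23/17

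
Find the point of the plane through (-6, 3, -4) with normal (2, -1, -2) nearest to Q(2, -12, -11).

n = (2, -1, -2), |n|² = 9, and n·Q − (-7) = 45.
t = 45/9 = 5, so the foot is Q − t·n = (2, -12, -11) − 5·(2, -1, -2) = (-8, -7, -1).

(-8, -7, -1)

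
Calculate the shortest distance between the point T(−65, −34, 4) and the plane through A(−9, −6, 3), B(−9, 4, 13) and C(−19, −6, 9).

AB = (0, 10, 10) and AC = (−10, 0, 6), so a normal is n = AB × AC = (60, −100, 100).
Then n·(−65, −34, 4) − 360 = −460.
|n| = √(3600 + 10000 + 10000) = 20√59, so the distance is |-460|/(20√59) = 23√59/59.

23/√59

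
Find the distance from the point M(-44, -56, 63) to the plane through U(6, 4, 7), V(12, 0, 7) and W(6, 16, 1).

UV = (6, -4, 0) and UW = (0, 12, -6), so a normal is n = UV × UW = (24, 36, 72).
Then n·(-44, -56, 63) - 792 = 672.
|n| = √(576 + 1296 + 5184) = 84, so the distance is |672|/84 = 8.

8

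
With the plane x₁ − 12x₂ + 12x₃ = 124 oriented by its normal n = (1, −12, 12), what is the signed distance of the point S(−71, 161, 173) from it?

n·S − 124 = -51.
|n| = 17, so the signed distance is -51/17 = -3.

-3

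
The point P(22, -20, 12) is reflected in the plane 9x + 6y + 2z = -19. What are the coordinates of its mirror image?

With n = (9, 6, 2), the signed offset is (n·P − (-19))/|n|² = 121/121 = 1.
P' = P − 2t·n = (22, -20, 12) − 2·(9, 6, 2) = (4, -32, 8).

(4, -32, 8)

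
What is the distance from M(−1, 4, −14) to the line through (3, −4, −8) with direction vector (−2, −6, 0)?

Direction vector d = (−2, −6, 0).
AP = (−4, 8, −6); AP·d = -40, |AP|² = 116, |d|² = 40.
distance² = |AP|² − (AP·d)²/|d|² = 116 − 1600/40 = 76, so the distance is 2√19.

2√19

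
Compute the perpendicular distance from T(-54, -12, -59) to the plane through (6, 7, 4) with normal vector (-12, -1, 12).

The plane has equation n·(r − (6, 7, 4)) = 0, i.e. n·r = -31.
d = |(-12)·(-54) + (-1)·(-12) + 12·(-59) − (-31)| / √(144 + 1 + 144) = |-17| / 17 = 1.

1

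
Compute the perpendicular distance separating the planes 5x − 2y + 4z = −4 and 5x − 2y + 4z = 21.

With common normal n = (5, −2, 4) (|n| = 3√5), the distance is |(-4) − 21|/|n| = 25/(3√5) = 5√5/3.

5√5/3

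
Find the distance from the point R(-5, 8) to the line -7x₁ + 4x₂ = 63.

The normal to the line is n = (-7, 4) with |n| = √65.
|n·R − 63| = |67 − 63| = 4, so the distance is 4/√65 = 4√65/65.

4/√65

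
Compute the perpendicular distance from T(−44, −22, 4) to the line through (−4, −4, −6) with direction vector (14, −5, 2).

Direction vector d = (14, −5, 2).
AP = (−40, −18, 10); AP·d = -450, |AP|² = 2024, |d|² = 225.
distance² = |AP|² − (AP·d)²/|d|² = 2024 − 202500/225 = 1124, so the distance is 2√281.

2√281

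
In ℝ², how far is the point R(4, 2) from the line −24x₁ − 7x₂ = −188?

The normal to the line is n = (−24, −7) with |n| = 25.
|n·R − (-188)| = |-110 − (-188)| = 78, so the distance is 78/25.

78/25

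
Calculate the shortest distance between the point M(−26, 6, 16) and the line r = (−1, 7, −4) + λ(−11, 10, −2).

Direction vector d = (−11, 10, −2).
AP = (−25, −1, 20), and AP × d = (−198, −270, −261).
|AP × d|² = 180225 and |d|² = 225, so the distance is √(180225/225) = √801 = 3√89.

3√89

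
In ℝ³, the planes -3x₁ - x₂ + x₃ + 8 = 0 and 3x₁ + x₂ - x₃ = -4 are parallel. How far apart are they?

12/√11

Divide the second equation by -1 to match normals: -3x₁ - x₂ + x₃ = 4.
With common normal n = (-3, -1, 1) (|n| = √11), the distance is |(-8) − 4|/|n| = 12/√11 = 12√11/11.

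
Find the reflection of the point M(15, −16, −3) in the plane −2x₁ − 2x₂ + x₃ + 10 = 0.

(19, -12, -5)

n = (−2, −2, 1), |n|² = 9, n·M − (-10) = 9, so t = 9/9 = 1.
Foot F = M − 1·n = (17, −14, −4); the reflection is 2F − M = (19, −12, −5).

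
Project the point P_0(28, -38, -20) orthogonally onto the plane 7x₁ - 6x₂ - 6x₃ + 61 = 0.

The perpendicular from P_0 has direction n = (7, -6, -6): r = (28, -38, -20) + λ(7, -6, -6).
Substitute into the plane: n·(P_0 + λn) = -61 gives 544 + 121λ = -61, so λ = -5.
Foot = (28, -38, -20) + (-5)·(7, -6, -6) = (-7, -8, 10).

(-7, -8, 10)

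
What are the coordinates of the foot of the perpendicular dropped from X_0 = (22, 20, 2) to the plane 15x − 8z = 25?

(7, 20, 10)

The perpendicular from X_0 has direction n = (15, 0, −8): r = (22, 20, 2) + μ(15, 0, −8).
Substitute into the plane: n·(X_0 + μn) = 25 gives 314 + 289μ = 25, so μ = -1.
Foot = (22, 20, 2) + (-1)·(15, 0, −8) = (7, 20, 10).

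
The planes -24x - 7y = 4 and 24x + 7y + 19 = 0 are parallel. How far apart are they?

3/5

Divide the second equation by -1 to match normals: -24x - 7y = 19.
Both planes have normal n = (-24, -7, 0), |n| = 25. Any point on the first plane is at distance |19 − 4|/|n| = 15/25 = 3/5 from the second.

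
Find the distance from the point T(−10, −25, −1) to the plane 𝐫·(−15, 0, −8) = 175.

1

n = (−15, 0, −8); n·P − 175 = -17; |n| = 17; distance = 17/17 = 1.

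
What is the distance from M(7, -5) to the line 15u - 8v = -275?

420/17

The normal to the line is n = (15, -8) with |n| = 17.
|n·M − (-275)| = |145 − (-275)| = 420, so the distance is 420/17.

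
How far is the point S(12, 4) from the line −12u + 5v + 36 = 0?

88/13

The normal to the line is n = (−12, 5) with |n| = 13.
|n·S − (-36)| = |-124 − (-36)| = 88, so the distance is 88/13.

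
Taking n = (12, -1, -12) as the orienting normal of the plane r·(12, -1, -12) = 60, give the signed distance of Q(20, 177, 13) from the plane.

-9

n·Q − 60 = -153.
|n| = 17, so the signed distance is -153/17 = -9.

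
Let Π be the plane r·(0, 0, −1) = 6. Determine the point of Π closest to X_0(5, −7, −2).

n = (0, 0, −1), |n|² = 1, and n·X_0 − 6 = -4.
t = -4/1 = -4, so the foot is X_0 − t·n = (5, −7, −2) − (-4)·(0, 0, −1) = (5, −7, −6).

(5, -7, -6)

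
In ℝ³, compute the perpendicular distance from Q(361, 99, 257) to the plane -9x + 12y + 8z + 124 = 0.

7

Normal vector n = (-9, 12, 8), and n·(361, 99, 257) - (-124) = 119.
|n| = √(81 + 144 + 64) = 17, so the distance is |119|/17 = 7.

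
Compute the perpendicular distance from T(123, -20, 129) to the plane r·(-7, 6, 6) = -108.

9

Normal vector n = (-7, 6, 6), and n·(123, -20, 129) - (-108) = -99.
|n| = √(49 + 36 + 36) = 11, so the distance is |-99|/11 = 9.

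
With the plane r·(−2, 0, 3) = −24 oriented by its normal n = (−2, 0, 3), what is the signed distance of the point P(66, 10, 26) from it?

n·P − (-24) = -30.
|n| = √13, so the signed distance is -30/√13.

-30/√13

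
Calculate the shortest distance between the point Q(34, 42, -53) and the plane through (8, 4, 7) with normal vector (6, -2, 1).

The plane has equation n·(r − (8, 4, 7)) = 0, i.e. n·r = 47.
n = (6, -2, 1); n·P − 47 = 20; |n| = √41; distance = 20/√41.

20√41/41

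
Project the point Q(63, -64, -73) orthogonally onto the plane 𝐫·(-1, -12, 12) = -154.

n = (-1, -12, 12), |n|² = 289, and n·Q − (-154) = -17.
t = -17/289 = -1/17, so the foot is Q − t·n = (63, -64, -73) − (-1/17)·(-1, -12, 12) = (1070/17, -1100/17, -1229/17).

(1070/17, -1100/17, -1229/17)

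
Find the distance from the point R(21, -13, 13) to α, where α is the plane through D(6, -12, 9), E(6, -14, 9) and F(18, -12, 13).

3/√10

DE = (0, -2, 0) and DF = (12, 0, 4), so a normal is n = DE × DF = (-8, 0, 24).
n = (-8, 0, 24); n·P − 168 = -24; |n| = 8√10; distance = 24/(8√10) = 3√10/10.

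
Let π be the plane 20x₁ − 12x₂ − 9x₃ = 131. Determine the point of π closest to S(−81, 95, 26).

(19, 35, -19)

n = (20, −12, −9), |n|² = 625, and n·S − 131 = -3125.
t = -3125/625 = -5, so the foot is S − t·n = (−81, 95, 26) − (-5)·(20, −12, −9) = (19, 35, −19).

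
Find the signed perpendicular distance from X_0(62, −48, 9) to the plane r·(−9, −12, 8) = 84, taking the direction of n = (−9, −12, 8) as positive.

n·X_0 − 84 = 6.
|n| = 17, so the signed distance is 6/17.

6/17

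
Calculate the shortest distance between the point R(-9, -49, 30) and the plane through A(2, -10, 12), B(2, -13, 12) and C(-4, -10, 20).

2

AB = (0, -3, 0) and AC = (-6, 0, 8), so a normal is n = AB × AC = (-24, 0, -18).
Then n·(-9, -49, 30) - (-264) = -60.
|n| = √(576 + 0 + 324) = 30, so the distance is |-60|/30 = 2.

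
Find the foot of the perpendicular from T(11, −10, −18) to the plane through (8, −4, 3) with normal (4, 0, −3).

n = (4, 0, −3), |n|² = 25, and n·T − 23 = 75.
t = 75/25 = 3, so the foot is T − t·n = (11, −10, −18) − 3·(4, 0, −3) = (−1, −10, −9).

(-1, -10, -9)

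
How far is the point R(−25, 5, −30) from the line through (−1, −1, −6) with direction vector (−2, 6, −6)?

Direction vector d = (−2, 6, −6).
AP = (−24, 6, −24); AP·d = 228, |AP|² = 1188, |d|² = 76.
distance² = |AP|² − (AP·d)²/|d|² = 1188 − 51984/76 = 504, so the distance is 6√14.

6√14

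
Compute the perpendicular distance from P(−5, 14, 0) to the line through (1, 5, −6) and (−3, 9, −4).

3

A direction vector is d = (−4, 4, 2).
AP = (−6, 9, 6), and AP × d = (−6, −12, 12).
|AP × d|² = 324 and |d|² = 36, so the distance is √(324/36) = √9 = 3.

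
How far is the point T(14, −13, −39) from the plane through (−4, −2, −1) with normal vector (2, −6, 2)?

The plane has equation n·(r − (−4, −2, −1)) = 0, i.e. n·r = 2.
Then n·(14, −13, −39) − 2 = 26.
|n| = √(4 + 36 + 4) = 2√11, so the distance is |26|/(2√11) = 13/√11.

13√11/11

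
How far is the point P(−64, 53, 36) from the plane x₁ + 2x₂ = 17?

5√5

n = (1, 2, 0); n·P − 17 = 25; |n| = √5; distance = 25/√5 = 5√5.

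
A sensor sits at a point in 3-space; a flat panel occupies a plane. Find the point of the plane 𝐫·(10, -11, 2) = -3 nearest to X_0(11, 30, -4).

(21, 19, -2)

The perpendicular from X_0 has direction n = (10, -11, 2): r = (11, 30, -4) + μ(10, -11, 2).
Substitute into the plane: n·(X_0 + μn) = -3 gives -228 + 225μ = -3, so μ = 1.
Foot = (11, 30, -4) + 1·(10, -11, 2) = (21, 19, -2).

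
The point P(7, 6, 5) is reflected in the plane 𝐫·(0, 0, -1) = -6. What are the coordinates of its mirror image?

(7, 6, 7)

n = (0, 0, -1), |n|² = 1, n·P − (-6) = 1, so t = 1/1 = 1.
Foot F = P − 1·n = (7, 6, 6); the reflection is 2F − P = (7, 6, 7).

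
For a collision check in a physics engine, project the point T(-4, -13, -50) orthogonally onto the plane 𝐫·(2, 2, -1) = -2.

n = (2, 2, -1), |n|² = 9, and n·T − (-2) = 18.
t = 18/9 = 2, so the foot is T − t·n = (-4, -13, -50) − 2·(2, 2, -1) = (-8, -17, -48).

(-8, -17, -48)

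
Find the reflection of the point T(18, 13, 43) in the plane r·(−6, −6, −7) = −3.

(-30, -35, -13)

n = (−6, −6, −7), |n|² = 121, n·T − (-3) = -484, so t = -484/121 = -4.
Foot F = T − (-4)·n = (−6, −11, 15); the reflection is 2F − T = (−30, −35, −13).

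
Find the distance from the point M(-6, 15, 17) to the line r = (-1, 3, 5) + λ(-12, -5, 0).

Direction vector d = (-12, -5, 0).
AP = (-5, 12, 12), and AP × d = (60, -144, 169).
|AP × d|² = 52897 and |d|² = 169, so the distance is √(52897/169) = √313.

√313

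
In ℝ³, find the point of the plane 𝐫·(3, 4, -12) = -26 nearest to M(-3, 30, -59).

n = (3, 4, -12), |n|² = 169, and n·M − (-26) = 845.
t = 845/169 = 5, so the foot is M − t·n = (-3, 30, -59) − 5·(3, 4, -12) = (-18, 10, 1).

(-18, 10, 1)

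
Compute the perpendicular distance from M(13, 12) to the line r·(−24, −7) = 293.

The normal to the line is n = (−24, −7) with |n| = 25.
|n·M − 293| = |-396 − 293| = 689, so the distance is 689/25.

689/25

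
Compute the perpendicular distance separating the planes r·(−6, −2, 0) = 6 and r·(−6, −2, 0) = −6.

With common normal n = (−6, −2, 0) (|n| = 2√10), the distance is |6 − (-6)|/|n| = 12/(2√10) = 3√10/5.

6/√10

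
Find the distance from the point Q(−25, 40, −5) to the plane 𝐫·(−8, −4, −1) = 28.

n = (−8, −4, −1); n·P − 28 = 17; |n| = 9; distance = 17/9.

17/9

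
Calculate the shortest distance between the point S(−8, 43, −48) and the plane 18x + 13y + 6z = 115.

Normal vector n = (18, 13, 6), and n·(−8, 43, −48) − 115 = 12.
|n| = √(324 + 169 + 36) = 23, so the distance is |12|/23 = 12/23.

12/23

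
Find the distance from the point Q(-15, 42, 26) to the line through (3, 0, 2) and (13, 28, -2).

A direction vector is d = (10, 28, -4).
AP = (-18, 42, 24), and AP × d = (-840, 168, -924).
|AP × d|² = 1587600 and |d|² = 900, so the distance is √(1587600/900) = √1764 = 42.

42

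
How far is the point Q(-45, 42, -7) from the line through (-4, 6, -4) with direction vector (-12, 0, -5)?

√1465

Direction vector d = (-12, 0, -5).
AP = (-41, 36, -3), and AP × d = (-180, -169, 432).
|AP × d|² = 247585 and |d|² = 169, so the distance is √(247585/169) = √1465.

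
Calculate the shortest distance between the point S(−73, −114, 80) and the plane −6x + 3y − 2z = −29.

Normal vector n = (−6, 3, −2), and n·(−73, −114, 80) − (−29) = −35.
|n| = √(36 + 9 + 4) = 7, so the distance is |-35|/7 = 5.

5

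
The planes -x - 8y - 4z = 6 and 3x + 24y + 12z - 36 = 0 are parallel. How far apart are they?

Divide the second equation by -3 to match normals: -x - 8y - 4z = -12.
Both planes have normal n = (-1, -8, -4), |n| = 9. Any point on the first plane is at distance |(-12) − 6|/|n| = 18/9 = 2 from the second.

2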